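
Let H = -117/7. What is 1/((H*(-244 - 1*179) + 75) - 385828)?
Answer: -7/2650780 ≈ -2.6407e-6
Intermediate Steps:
H = -117/7 (H = -117*1/7 = -117/7 ≈ -16.714)
1/((H*(-244 - 1*179) + 75) - 385828) = 1/((-117*(-244 - 1*179)/7 + 75) - 385828) = 1/((-117*(-244 - 179)/7 + 75) - 385828) = 1/((-117/7*(-423) + 75) - 385828) = 1/((49491/7 + 75) - 385828) = 1/(50016/7 - 385828) = 1/(-2650780/7) = -7/2650780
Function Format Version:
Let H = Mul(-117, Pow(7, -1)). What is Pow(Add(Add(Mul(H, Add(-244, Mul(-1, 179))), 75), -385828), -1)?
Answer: Rational(-7, 2650780) ≈ -2.6407e-6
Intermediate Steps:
H = Rational(-117, 7) (H = Mul(-117, Rational(1, 7)) = Rational(-117, 7) ≈ -16.714)
Pow(Add(Add(Mul(H, Add(-244, Mul(-1, 179))), 75), -385828), -1) = Pow(Add(Add(Mul(Rational(-117, 7), Add(-244, Mul(-1, 179))), 75), -385828), -1) = Pow(Add(Add(Mul(Rational(-117, 7), Add(-244, -179)), 75), -385828), -1) = Pow(Add(Add(Mul(Rational(-117, 7), -423), 75), -385828), -1) = Pow(Add(Add(Rational(49491, 7), 75), -385828), -1) = Pow(Add(Rational(50016, 7), -385828), -1) = Pow(Rational(-2650780, 7), -1) = Rational(-7, 2650780)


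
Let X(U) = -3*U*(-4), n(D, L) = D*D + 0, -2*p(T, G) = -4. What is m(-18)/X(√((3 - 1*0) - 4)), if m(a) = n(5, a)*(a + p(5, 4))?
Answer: 100*I/3 ≈ 33.333*I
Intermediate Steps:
p(T, G) = 2 (p(T, G) = -½*(-4) = 2)
n(D, L) = D² (n(D, L) = D² + 0 = D²)
X(U) = 12*U
m(a) = 50 + 25*a (m(a) = 5²*(a + 2) = 25*(2 + a) = 50 + 25*a)
m(-18)/X(√((3 - 1*0) - 4)) = (50 + 25*(-18))/((12*√((3 - 1*0) - 4))) = (50 - 450)/((12*√((3 + 0) - 4))) = -400*1/(12*√(3 - 4)) = -400*(-I/12) = -(-100)*I/3 = 100*I/3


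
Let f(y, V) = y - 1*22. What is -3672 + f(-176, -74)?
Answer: -3870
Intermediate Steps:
f(y, V) = -22 + y (f(y, V) = y - 22 = -22 + y)
-3672 + f(-176, -74) = -3672 + (-22 - 176) = -3672 - 198 = -3870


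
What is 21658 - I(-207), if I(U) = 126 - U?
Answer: 21325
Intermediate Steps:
21658 - I(-207) = 21658 - (126 - 1*(-207)) = 21658 - (126 + 207) = 21658 - 1*333 = 21658 - 333 = 21325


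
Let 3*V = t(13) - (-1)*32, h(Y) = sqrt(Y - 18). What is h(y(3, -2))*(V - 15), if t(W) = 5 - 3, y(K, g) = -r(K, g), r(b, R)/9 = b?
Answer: -11*I*sqrt(5) ≈ -24.597*I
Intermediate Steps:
r(b, R) = 9*b
y(K, g) = -9*K
h(Y) = sqrt(-18 + Y)
t(W) = 2
V = 34/3 (V = (2 - (-1)*32)/3 = (2 - 1*(-32))/3 = (2 + 32)/3 = (1/3)*34 = 34/3 ≈ 11.333)
h(y(3, -2))*(V - 15) = sqrt(-18 - 9*3)*(34/3 - 15) = sqrt(-18 - 27)*(-11/3) = sqrt(-45)*(-11/3) = (3*I*sqrt(5))*(-11/3) = -11*I*sqrt(5)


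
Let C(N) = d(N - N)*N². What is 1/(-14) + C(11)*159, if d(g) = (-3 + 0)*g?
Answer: -1/14 ≈ -0.071429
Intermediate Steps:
d(g) = -3*g
C(N) = 0 (C(N) = (-3*(N - N))*N² = (-3*0)*N² = 0*N² = 0)
1/(-14) + C(11)*159 = 1/(-14) + 0*159 = -1/14 + 0 = -1/14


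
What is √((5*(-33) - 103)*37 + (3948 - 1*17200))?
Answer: 8*I*√362 ≈ 152.21*I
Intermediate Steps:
√((5*(-33) - 103)*37 + (3948 - 1*17200)) = √((-165 - 103)*37 + (3948 - 17200)) = √(-268*37 - 13252) = √(-9916 - 13252) = √(-23168) = 8*I*√362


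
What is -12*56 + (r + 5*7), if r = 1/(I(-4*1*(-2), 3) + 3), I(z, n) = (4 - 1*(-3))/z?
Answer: -19739/31 ≈ -636.74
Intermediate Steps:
I(z, n) = 7/z (I(z, n) = (4 + 3)/z = 7/z)
r = 8/31 (r = 1/(7/((-4*1*(-2))) + 3) = 1/(7/((-4*(-2))) + 3) = 1/(7/8 + 3) = 1/(31/8) = 8/31 ≈ 0.25806)
-12*56 + (r + 5*7) = -12*56 + (8/31 + 5*7) = -672 + (8/31 + 35) = -672 + 1093/31 = -19739/31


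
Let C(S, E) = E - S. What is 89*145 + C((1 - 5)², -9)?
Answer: 12880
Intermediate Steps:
89*145 + C((1 - 5)², -9) = 89*145 + (-9 - (1 - 5)²) = 12905 + (-9 - 1*(-4)²) = 12905 + (-9 - 1*16) = 12905 + (-9 - 16) = 12905 - 25 = 12880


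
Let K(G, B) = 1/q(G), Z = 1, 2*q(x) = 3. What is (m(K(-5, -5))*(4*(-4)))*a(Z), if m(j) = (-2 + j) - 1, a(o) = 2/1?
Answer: 224/3 ≈ 74.667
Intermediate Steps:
q(x) = 3/2 (q(x) = (½)*3 = 3/2)
a(o) = 2 (a(o) = 2*1 = 2)
K(G, B) = ⅔ (K(G, B) = 1/(3/2) = ⅔)
m(j) = -3 + j
(m(K(-5, -5))*(4*(-4)))*a(Z) = ((-3 + ⅔)*(4*(-4)))*2 = -7/3*(-16)*2 = (112/3)*2 = 224/3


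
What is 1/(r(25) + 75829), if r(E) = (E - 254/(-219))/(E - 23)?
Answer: 438/33218831 ≈ 1.3185e-5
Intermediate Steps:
r(E) = (254/219 + E)/(-23 + E) (r(E) = (E - 254*(-1/219))/(-23 + E) = (E + 254/219)/(-23 + E) = (254/219 + E)/(-23 + E))
1/(r(25) + 75829) = 1/((254/219 + 25)/(-23 + 25) + 75829) = 1/((5729/219)/2 + 75829) = 1/((1/2)*(5729/219) + 75829) = 1/(5729/438 + 75829) = 1/(33218831/438) = 438/33218831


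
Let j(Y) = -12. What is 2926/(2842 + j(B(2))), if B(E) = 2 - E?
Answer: 1463/1415 ≈ 1.0339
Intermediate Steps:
2926/(2842 + j(B(2))) = 2926/(2842 - 12) = 2926/2830 = 2926*(1/2830) = 1463/1415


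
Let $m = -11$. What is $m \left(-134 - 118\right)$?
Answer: $2772$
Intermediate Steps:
$m \left(-134 - 118\right) = - 11 \left(-134 - 118\right) = \left(-11\right) \left(-252\right) = 2772$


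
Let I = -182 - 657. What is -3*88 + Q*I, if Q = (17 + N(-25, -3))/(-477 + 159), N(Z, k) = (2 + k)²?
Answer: -11475/53 ≈ -216.51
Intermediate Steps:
I = -839
Q = -3/53 (Q = (17 + (2 - 3)²)/(-477 + 159) = (17 + (-1)²)/(-318) = (17 + 1)*(-1/318) = 18*(-1/318) = -3/53 ≈ -0.056604)
-3*88 + Q*I = -3*88 - 3/53*(-839) = -264 + 2517/53 = -11475/53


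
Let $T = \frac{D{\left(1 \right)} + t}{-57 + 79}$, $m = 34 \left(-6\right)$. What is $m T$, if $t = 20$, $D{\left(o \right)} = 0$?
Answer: $- \frac{2040}{11} \approx -185.45$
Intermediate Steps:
$m = -204$
$T = \frac{10}{11}$ ($T = \frac{0 + 20}{-57 + 79} = \frac{20}{22} = 20 \cdot \frac{1}{22} = \frac{10}{11} \approx 0.90909$)
$m T = \left(-204\right) \frac{10}{11} = - \frac{2040}{11}$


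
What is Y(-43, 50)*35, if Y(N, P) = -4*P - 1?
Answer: -7035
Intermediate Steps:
Y(N, P) = -1 - 4*P
Y(-43, 50)*35 = (-1 - 4*50)*35 = (-1 - 200)*35 = -201*35 = -7035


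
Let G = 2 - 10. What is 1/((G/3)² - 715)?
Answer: -9/6371 ≈ -0.0014127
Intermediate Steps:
G = -8
1/((G/3)² - 715) = 1/((-8/3)² - 715) = 1/(64/9 - 715) = 1/(-6371/9) = -9/6371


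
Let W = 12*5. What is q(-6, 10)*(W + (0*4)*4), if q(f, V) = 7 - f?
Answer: 780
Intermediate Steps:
W = 60
q(-6, 10)*(W + (0*4)*4) = (7 - 1*(-6))*(60 + (0*4)*4) = (7 + 6)*(60 + 0*4) = 13*(60 + 0) = 13*60 = 780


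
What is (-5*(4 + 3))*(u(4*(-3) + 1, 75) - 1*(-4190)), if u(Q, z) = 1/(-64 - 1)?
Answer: -1906443/13 ≈ -1.4665e+5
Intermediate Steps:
u(Q, z) = -1/65 (u(Q, z) = 1/(-65) = -1/65)
(-5*(4 + 3))*(u(4*(-3) + 1, 75) - 1*(-4190)) = (-5*(4 + 3))*(-1/65 - 1*(-4190)) = (-5*7)*(-1/65 + 4190) = -35*272349/65 = -1906443/13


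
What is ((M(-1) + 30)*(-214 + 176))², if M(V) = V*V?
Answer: 1387684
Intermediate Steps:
M(V) = V²
((M(-1) + 30)*(-214 + 176))² = (((-1)² + 30)*(-214 + 176))² = ((1 + 30)*(-38))² = (31*(-38))² = (-1178)² = 1387684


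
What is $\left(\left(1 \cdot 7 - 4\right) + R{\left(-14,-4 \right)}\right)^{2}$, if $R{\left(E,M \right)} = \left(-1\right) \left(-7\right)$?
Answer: $100$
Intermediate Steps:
$R{\left(E,M \right)} = 7$
$\left(\left(1 \cdot 7 - 4\right) + R{\left(-14,-4 \right)}\right)^{2} = \left(\left(1 \cdot 7 - 4\right) + 7\right)^{2} = \left(\left(7 - 4\right) + 7\right)^{2} = \left(3 + 7\right)^{2} = 10^{2} = 100$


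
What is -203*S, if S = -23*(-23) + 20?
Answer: -111447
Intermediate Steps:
S = 549 (S = 529 + 20 = 549)
-203*S = -203*549 = -111447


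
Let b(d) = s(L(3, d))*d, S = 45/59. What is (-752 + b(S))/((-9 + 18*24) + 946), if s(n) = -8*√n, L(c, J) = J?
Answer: -752/1369 - 1080*√295/4765489 ≈ -0.55320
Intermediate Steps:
S = 45/59 (S = 45*(1/59) = 45/59 ≈ 0.76271)
b(d) = -8*d^(3/2) (b(d) = (-8*√d)*d = -8*d^(3/2))
(-752 + b(S))/((-9 + 18*24) + 946) = (-752 - 1080*√295/3481)/((-9 + 18*24) + 946) = (-752 - 1080*√295/3481)/((-9 + 432) + 946) = (-752 - 1080*√295/3481)/(423 + 946) = (-752 - 1080*√295/3481)/1369 = (-752 - 1080*√295/3481)*(1/1369) = -752/1369 - 1080*√295/4765489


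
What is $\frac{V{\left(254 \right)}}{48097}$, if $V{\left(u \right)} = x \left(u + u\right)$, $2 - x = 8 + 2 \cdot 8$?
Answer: $- \frac{11176}{48097} \approx -0.23236$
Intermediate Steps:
$x = -22$ ($x = 2 - \left(8 + 2 \cdot 8\right) = 2 - \left(8 + 16\right) = 2 - 24 = -22$)
$V{\left(u \right)} = - 44 u$ ($V{\left(u \right)} = - 22 \left(u + u\right) = - 22 \cdot 2 u = - 44 u$)
$\frac{V{\left(254 \right)}}{48097} = \frac{\left(-44\right) 254}{48097} = \left(-11176\right) \frac{1}{48097} = - \frac{11176}{48097}$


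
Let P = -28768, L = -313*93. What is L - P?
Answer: -341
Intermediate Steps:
L = -29109
L - P = -29109 - 1*(-28768) = -29109 + 28768 = -341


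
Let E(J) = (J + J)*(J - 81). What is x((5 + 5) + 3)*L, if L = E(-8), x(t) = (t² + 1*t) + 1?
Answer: 260592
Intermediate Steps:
E(J) = 2*J*(-81 + J) (E(J) = (2*J)*(-81 + J) = 2*J*(-81 + J))
x(t) = 1 + t + t² (x(t) = (t² + t) + 1 = (t + t²) + 1 = 1 + t + t²)
L = 1424 (L = 2*(-8)*(-81 - 8) = 2*(-8)*(-89) = 1424)
x((5 + 5) + 3)*L = (1 + ((5 + 5) + 3) + ((5 + 5) + 3)²)*1424 = (1 + (10 + 3) + (10 + 3)²)*1424 = (1 + 13 + 13²)*1424 = (1 + 13 + 169)*1424 = 183*1424 = 260592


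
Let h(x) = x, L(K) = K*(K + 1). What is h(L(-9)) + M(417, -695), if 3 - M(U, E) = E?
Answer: 770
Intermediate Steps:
M(U, E) = 3 - E
L(K) = K*(1 + K)
h(L(-9)) + M(417, -695) = -9*(1 - 9) + (3 - 1*(-695)) = -9*(-8) + (3 + 695) = 72 + 698 = 770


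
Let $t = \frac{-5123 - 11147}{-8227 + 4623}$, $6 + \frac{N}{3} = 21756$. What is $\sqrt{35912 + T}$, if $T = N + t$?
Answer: $\frac{\sqrt{328508310318}}{1802} \approx 318.07$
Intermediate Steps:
$N = 65250$ ($N = -18 + 3 \cdot 21756 = -18 + 65268 = 65250$)
$t = \frac{8135}{1802}$ ($t = - \frac{16270}{-3604} = \left(-16270\right) \left(- \frac{1}{3604}\right) = \frac{8135}{1802} \approx 4.5144$)
$T = \frac{117588635}{1802}$ ($T = 65250 + \frac{8135}{1802} = \frac{117588635}{1802} \approx 65255.0$)
$\sqrt{35912 + T} = \sqrt{35912 + \frac{117588635}{1802}} = \sqrt{\frac{182302059}{1802}} = \frac{\sqrt{328508310318}}{1802}$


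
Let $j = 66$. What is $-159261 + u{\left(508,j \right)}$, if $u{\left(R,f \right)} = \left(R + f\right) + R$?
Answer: $-158179$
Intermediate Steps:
$u{\left(R,f \right)} = f + 2 R$
$-159261 + u{\left(508,j \right)} = -159261 + \left(66 + 2 \cdot 508\right) = -159261 + \left(66 + 1016\right) = -159261 + 1082 = -158179$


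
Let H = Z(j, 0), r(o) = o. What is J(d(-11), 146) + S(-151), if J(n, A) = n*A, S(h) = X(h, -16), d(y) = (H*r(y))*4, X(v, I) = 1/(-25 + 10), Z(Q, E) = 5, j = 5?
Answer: -481801/15 ≈ -32120.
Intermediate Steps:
X(v, I) = -1/15 (X(v, I) = 1/(-15) = -1/15)
H = 5
d(y) = 20*y (d(y) = (5*y)*4 = 20*y)
S(h) = -1/15
J(n, A) = A*n
J(d(-11), 146) + S(-151) = 146*(20*(-11)) - 1/15 = 146*(-220) - 1/15 = -32120 - 1/15 = -481801/15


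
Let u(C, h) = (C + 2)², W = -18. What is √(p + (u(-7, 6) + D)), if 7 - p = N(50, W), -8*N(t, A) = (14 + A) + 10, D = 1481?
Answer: √6055/2 ≈ 38.907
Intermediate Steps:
u(C, h) = (2 + C)²
N(t, A) = -3 - A/8 (N(t, A) = -((14 + A) + 10)/8 = -(24 + A)/8 = -3 - A/8)
p = 31/4 (p = 7 - (-3 - ⅛*(-18)) = 7 - (-3 + 9/4) = 7 - 1*(-¾) = 7 + ¾ = 31/4 ≈ 7.7500)
√(p + (u(-7, 6) + D)) = √(31/4 + ((2 - 7)² + 1481)) = √(31/4 + ((-5)² + 1481)) = √(31/4 + (25 + 1481)) = √(31/4 + 1506) = √(6055/4) = √6055/2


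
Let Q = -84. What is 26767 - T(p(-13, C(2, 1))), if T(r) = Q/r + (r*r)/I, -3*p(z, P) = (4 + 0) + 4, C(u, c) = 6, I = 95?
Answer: 45717577/1710 ≈ 26735.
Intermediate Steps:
p(z, P) = -8/3 (p(z, P) = -((4 + 0) + 4)/3 = -(4 + 4)/3 = -1/3*8 = -8/3)
T(r) = -84/r + r**2/95 (T(r) = -84/r + (r*r)/95 = -84/r + r**2*(1/95) = -84/r + r**2/95)
26767 - T(p(-13, C(2, 1))) = 26767 - (-7980 + (-8/3)**3)/(95*(-8/3)) = 26767 - (-3)*(-7980 - 512/27)/(95*8) = 26767 - (-3)*(-215972)/(95*8*27) = 26767 - 1*53993/1710 = 26767 - 53993/1710 = 45717577/1710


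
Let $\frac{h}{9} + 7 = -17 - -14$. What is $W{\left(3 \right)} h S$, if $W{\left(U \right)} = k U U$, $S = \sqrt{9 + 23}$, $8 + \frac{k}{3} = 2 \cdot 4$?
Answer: $0$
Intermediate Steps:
$k = 0$ ($k = -24 + 3 \cdot 2 \cdot 4 = -24 + 3 \cdot 8 = -24 + 24 = 0$)
$S = 4 \sqrt{2}$ ($S = \sqrt{32} = 4 \sqrt{2} \approx 5.6569$)
$h = -90$ ($h = -63 + 9 \left(-17 - -14\right) = -63 + 9 \left(-17 + 14\right) = -63 + 9 \left(-3\right) = -63 - 27 = -90$)
$W{\left(U \right)} = 0$ ($W{\left(U \right)} = 0 U U = 0 U = 0$)
$W{\left(3 \right)} h S = 0 \left(-90\right) 4 \sqrt{2} = 0 \cdot 4 \sqrt{2} = 0$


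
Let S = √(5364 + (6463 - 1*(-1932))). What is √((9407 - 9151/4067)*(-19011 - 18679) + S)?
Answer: √(-119653568365860 + 337561*√13759)/581 ≈ 18827.0*I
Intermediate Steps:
S = √13759 (S = √(5364 + (6463 + 1932)) = √(5364 + 8395) = √13759 ≈ 117.30)
√((9407 - 9151/4067)*(-19011 - 18679) + S) = √((9407 - 9151/4067)*(-19011 - 18679) + √13759) = √((9407 - 9151*1/4067)*(-37690) + √13759) = √((9407 - 9151/4067)*(-37690) + √13759) = √((38249118/4067)*(-37690) + √13759) = √(-1441609257420/4067 + √13759)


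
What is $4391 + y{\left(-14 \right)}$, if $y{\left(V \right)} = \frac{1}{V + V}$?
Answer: $\frac{122947}{28} \approx 4391.0$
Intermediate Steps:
$y{\left(V \right)} = \frac{1}{2 V}$
$4391 + y{\left(-14 \right)} = 4391 + \frac{1}{2 \left(-14\right)} = 4391 + \frac{1}{2} \left(- \frac{1}{14}\right) = 4391 - \frac{1}{28} = \frac{122947}{28}$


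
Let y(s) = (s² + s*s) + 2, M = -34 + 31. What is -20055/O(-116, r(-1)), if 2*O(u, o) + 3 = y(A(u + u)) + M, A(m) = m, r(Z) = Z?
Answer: -20055/53822 ≈ -0.37262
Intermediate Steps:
M = -3
y(s) = 2 + 2*s² (y(s) = (s² + s²) + 2 = 2*s² + 2 = 2 + 2*s²)
O(u, o) = -2 + 4*u² (O(u, o) = -3/2 + ((2 + 2*(u + u)²) - 3)/2 = -3/2 + ((2 + 2*(2*u)²) - 3)/2 = -3/2 + ((2 + 2*(4*u²)) - 3)/2 = -3/2 + ((2 + 8*u²) - 3)/2 = -3/2 + (-1 + 8*u²)/2 = -3/2 + (-½ + 4*u²) = -2 + 4*u²)
-20055/O(-116, r(-1)) = -20055/(-2 + 4*(-116)²) = -20055/(-2 + 4*13456) = -20055/(-2 + 53824) = -20055/53822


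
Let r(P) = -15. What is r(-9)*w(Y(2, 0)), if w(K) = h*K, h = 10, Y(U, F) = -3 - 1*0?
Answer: 450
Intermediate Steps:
Y(U, F) = -3 (Y(U, F) = -3 + 0 = -3)
w(K) = 10*K
r(-9)*w(Y(2, 0)) = -150*(-3) = -15*(-30) = 450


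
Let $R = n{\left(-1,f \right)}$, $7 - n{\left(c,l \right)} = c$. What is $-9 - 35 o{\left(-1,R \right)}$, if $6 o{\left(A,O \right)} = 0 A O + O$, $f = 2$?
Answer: $- \frac{167}{3} \approx -55.667$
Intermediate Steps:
$n{\left(c,l \right)} = 7 - c$
$R = 8$ ($R = 7 - -1 = 7 + 1 = 8$)
$o{\left(A,O \right)} = \frac{O}{6}$ ($o{\left(A,O \right)} = \frac{0 A O + O}{6} = \frac{0 O + O}{6} = \frac{0 + O}{6} = \frac{O}{6}$)
$-9 - 35 o{\left(-1,R \right)} = -9 - 35 \cdot \frac{1}{6} \cdot 8 = -9 - \frac{140}{3} = - \frac{167}{3}$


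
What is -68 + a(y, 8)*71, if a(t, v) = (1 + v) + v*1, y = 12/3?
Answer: 1139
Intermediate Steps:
y = 4 (y = 12*(1/3) = 4)
a(t, v) = 1 + 2*v (a(t, v) = (1 + v) + v = 1 + 2*v)
-68 + a(y, 8)*71 = -68 + (1 + 2*8)*71 = -68 + (1 + 16)*71 = -68 + 17*71 = -68 + 1207 = 1139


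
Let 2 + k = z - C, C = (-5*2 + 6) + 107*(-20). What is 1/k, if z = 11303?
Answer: 1/13445 ≈ 7.4377e-5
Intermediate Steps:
C = -2144 (C = (-10 + 6) - 2140 = -4 - 2140 = -2144)
k = 13445 (k = -2 + (11303 - 1*(-2144)) = -2 + (11303 + 2144) = -2 + 13447 = 13445)
1/k = 1/13445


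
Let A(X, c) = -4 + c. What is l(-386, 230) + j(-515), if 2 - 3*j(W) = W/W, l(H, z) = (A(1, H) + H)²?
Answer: 1806529/3 ≈ 6.0218e+5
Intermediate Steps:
l(H, z) = (-4 + 2*H)² (l(H, z) = ((-4 + H) + H)² = (-4 + 2*H)²)
j(W) = ⅓ (j(W) = ⅔ - W/(3*W) = ⅔ - ⅓*1 = ⅔ - ⅓ = ⅓)
l(-386, 230) + j(-515) = 4*(-2 - 386)² + ⅓ = 4*(-388)² + ⅓ = 4*150544 + ⅓ = 602176 + ⅓ = 1806529/3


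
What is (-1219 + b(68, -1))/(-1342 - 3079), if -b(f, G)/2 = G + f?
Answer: 1353/4421 ≈ 0.30604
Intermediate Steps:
b(f, G) = -2*G - 2*f (b(f, G) = -2*(G + f) = -2*G - 2*f)
(-1219 + b(68, -1))/(-1342 - 3079) = (-1219 + (-2*(-1) - 2*68))/(-1342 - 3079) = (-1219 + (2 - 136))/(-4421) = (-1219 - 134)*(-1/4421) = -1353*(-1/4421) = 1353/4421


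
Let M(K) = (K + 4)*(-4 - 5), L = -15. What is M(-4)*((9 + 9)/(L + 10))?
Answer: 0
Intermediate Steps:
M(K) = -36 - 9*K (M(K) = (4 + K)*(-9) = -36 - 9*K)
M(-4)*((9 + 9)/(L + 10)) = (-36 - 9*(-4))*((9 + 9)/(-15 + 10)) = (-36 + 36)*(18/(-5)) = 0*(18*(-⅕)) = 0*(-18/5) = 0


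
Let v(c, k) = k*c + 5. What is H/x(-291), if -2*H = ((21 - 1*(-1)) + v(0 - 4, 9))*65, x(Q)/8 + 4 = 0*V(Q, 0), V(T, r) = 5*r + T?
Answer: -585/64 ≈ -9.1406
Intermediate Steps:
V(T, r) = T + 5*r
v(c, k) = 5 + c*k (v(c, k) = c*k + 5 = 5 + c*k)
x(Q) = -32 (x(Q) = -32 + 8*(0*(Q + 5*0)) = -32 + 8*(0*(Q + 0)) = -32 + 8*(0*Q) = -32 + 8*0 = -32 + 0 = -32)
H = 585/2 (H = -((21 - 1*(-1)) + (5 + (0 - 4)*9))*65/2 = -((21 + 1) + (5 - 4*9))*65/2 = -(22 + (5 - 36))*65/2 = -(22 - 31)*65/2 = -(-9)*65/2 = -1/2*(-585) = 585/2 ≈ 292.50)
H/x(-291) = (585/2)/(-32) = (585/2)*(-1/32) = -585/64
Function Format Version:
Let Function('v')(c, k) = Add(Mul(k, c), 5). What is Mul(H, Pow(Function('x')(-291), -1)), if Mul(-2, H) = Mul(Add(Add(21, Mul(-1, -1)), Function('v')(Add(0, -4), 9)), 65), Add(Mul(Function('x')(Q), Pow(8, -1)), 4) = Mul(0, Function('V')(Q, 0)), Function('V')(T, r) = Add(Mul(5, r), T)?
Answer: Rational(-585, 64) ≈ -9.1406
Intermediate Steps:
Function('V')(T, r) = Add(T, Mul(5, r))
Function('v')(c, k) = Add(5, Mul(c, k)) (Function('v')(c, k) = Add(Mul(c, k), 5) = Add(5, Mul(c, k)))
Function('x')(Q) = -32 (Function('x')(Q) = Add(-32, Mul(8, Mul(0, Add(Q, Mul(5, 0))))) = Add(-32, Mul(8, Mul(0, Add(Q, 0)))) = Add(-32, Mul(8, Mul(0, Q))) = Add(-32, Mul(8, 0)) = Add(-32, 0) = -32)
H = Rational(585, 2) (H = Mul(Rational(-1, 2), Mul(Add(Add(21, Mul(-1, -1)), Add(5, Mul(Add(0, -4), 9))), 65)) = Mul(Rational(-1, 2), Mul(Add(Add(21, 1), Add(5, Mul(-4, 9))), 65)) = Mul(Rational(-1, 2), Mul(Add(22, Add(5, -36)), 65)) = Mul(Rational(-1, 2), Mul(Add(22, -31), 65)) = Mul(Rational(-1, 2), Mul(-9, 65)) = Mul(Rational(-1, 2), -585) = Rational(585, 2) ≈ 292.50)
Mul(H, Pow(Function('x')(-291), -1)) = Mul(Rational(585, 2), Pow(-32, -1)) = Mul(Rational(585, 2), Rational(-1, 32)) = Rational(-585, 64)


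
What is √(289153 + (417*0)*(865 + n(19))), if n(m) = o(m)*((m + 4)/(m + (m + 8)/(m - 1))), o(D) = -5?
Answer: √289153 ≈ 537.73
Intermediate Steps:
n(m) = -5*(4 + m)/(m + (8 + m)/(-1 + m)) (n(m) = -5*(m + 4)/(m + (m + 8)/(m - 1)) = -5*(4 + m)/(m + (8 + m)/(-1 + m)))
√(289153 + (417*0)*(865 + n(19))) = √(289153 + (417*0)*(865 + 5*(4 - 1*19² - 3*19)/(8 + 19²))) = √(289153 + 0*(865 + 5*(4 - 1*361 - 57)/(8 + 361))) = √(289153 + 0*(865 + 5*(4 - 361 - 57)/369)) = √(289153 + 0*(865 + 5*(1/369)*(-414))) = √(289153 + 0*(865 - 230/41)) = √(289153 + 0*(35235/41)) = √(289153 + 0) = √289153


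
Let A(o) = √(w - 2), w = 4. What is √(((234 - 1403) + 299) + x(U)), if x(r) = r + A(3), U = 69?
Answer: √(-801 + √2) ≈ 28.277*I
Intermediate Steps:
A(o) = √2 (A(o) = √(4 - 2) = √2)
x(r) = r + √2
√(((234 - 1403) + 299) + x(U)) = √(((234 - 1403) + 299) + (69 + √2)) = √((-1169 + 299) + (69 + √2)) = √(-870 + (69 + √2)) = √(-801 + √2)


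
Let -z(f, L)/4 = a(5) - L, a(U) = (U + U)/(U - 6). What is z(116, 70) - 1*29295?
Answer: -28975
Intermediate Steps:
a(U) = 2*U/(-6 + U) (a(U) = (2*U)/(-6 + U) = 2*U/(-6 + U))
z(f, L) = 40 + 4*L (z(f, L) = -4*(2*5/(-6 + 5) - L) = -4*(2*5/(-1) - L) = -4*(2*5*(-1) - L) = -4*(-10 - L) = 40 + 4*L)
z(116, 70) - 1*29295 = (40 + 4*70) - 1*29295 = (40 + 280) - 29295 = 320 - 29295 = -28975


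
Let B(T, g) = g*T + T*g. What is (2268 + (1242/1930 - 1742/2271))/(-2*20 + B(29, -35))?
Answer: -4970085281/4536436050 ≈ -1.0956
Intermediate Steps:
B(T, g) = 2*T*g (B(T, g) = T*g + T*g = 2*T*g)
(2268 + (1242/1930 - 1742/2271))/(-2*20 + B(29, -35)) = (2268 + (1242/1930 - 1742/2271))/(-2*20 + 2*29*(-35)) = (2268 + (1242*(1/1930) - 1742*1/2271))/(-40 - 2030) = (2268 + (621/965 - 1742/2271))/(-2070) = (2268 - 270739/2191515)*(-1/2070) = (4970085281/2191515)*(-1/2070) = -4970085281/4536436050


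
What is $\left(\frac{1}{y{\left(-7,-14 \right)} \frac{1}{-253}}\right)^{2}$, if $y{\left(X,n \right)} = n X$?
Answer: $\frac{64009}{9604} \approx 6.6648$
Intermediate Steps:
$y{\left(X,n \right)} = X n$
$\left(\frac{1}{y{\left(-7,-14 \right)} \frac{1}{-253}}\right)^{2} = \left(\frac{1}{\left(-7\right) \left(-14\right) \frac{1}{-253}}\right)^{2} = \left(\frac{1}{98 \left(- \frac{1}{253}\right)}\right)^{2} = \left(\frac{1}{- \frac{98}{253}}\right)^{2} = \left(- \frac{253}{98}\right)^{2} = \frac{64009}{9604}$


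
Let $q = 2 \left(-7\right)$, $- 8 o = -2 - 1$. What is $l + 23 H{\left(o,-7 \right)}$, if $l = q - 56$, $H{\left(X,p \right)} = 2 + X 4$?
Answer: $\frac{21}{2} \approx 10.5$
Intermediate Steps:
$o = \frac{3}{8}$ ($o = - \frac{-2 - 1}{8} = \left(- \frac{1}{8}\right) \left(-3\right) = \frac{3}{8} \approx 0.375$)
$q = -14$
$H{\left(X,p \right)} = 2 + 4 X$
$l = -70$ ($l = -14 - 56 = -70$)
$l + 23 H{\left(o,-7 \right)} = -70 + 23 \left(2 + 4 \cdot \frac{3}{8}\right) = -70 + 23 \left(2 + \frac{3}{2}\right) = -70 + 23 \cdot \frac{7}{2} = -70 + \frac{161}{2} = \frac{21}{2}$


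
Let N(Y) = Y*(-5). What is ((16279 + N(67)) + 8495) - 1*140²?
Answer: 4839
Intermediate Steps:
N(Y) = -5*Y
((16279 + N(67)) + 8495) - 1*140² = ((16279 - 5*67) + 8495) - 1*140² = ((16279 - 335) + 8495) - 1*19600 = (15944 + 8495) - 19600 = 24439 - 19600 = 4839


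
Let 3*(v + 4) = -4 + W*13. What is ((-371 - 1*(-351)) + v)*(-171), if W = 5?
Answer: 627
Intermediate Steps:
v = 49/3 (v = -4 + (-4 + 5*13)/3 = -4 + (-4 + 65)/3 = -4 + (⅓)*61 = -4 + 61/3 = 49/3 ≈ 16.333)
((-371 - 1*(-351)) + v)*(-171) = ((-371 - 1*(-351)) + 49/3)*(-171) = ((-371 + 351) + 49/3)*(-171) = (-20 + 49/3)*(-171) = -11/3*(-171) = 627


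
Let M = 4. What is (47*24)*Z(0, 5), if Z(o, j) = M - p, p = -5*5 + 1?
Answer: 31584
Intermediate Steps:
p = -24 (p = -25 + 1 = -24)
Z(o, j) = 28 (Z(o, j) = 4 - 1*(-24) = 4 + 24 = 28)
(47*24)*Z(0, 5) = (47*24)*28 = 1128*28 = 31584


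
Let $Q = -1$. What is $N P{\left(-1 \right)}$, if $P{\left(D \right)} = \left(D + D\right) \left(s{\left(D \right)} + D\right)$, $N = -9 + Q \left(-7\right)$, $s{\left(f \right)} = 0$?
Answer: $-4$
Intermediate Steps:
$N = -2$ ($N = -9 - -7 = -9 + 7 = -2$)
$P{\left(D \right)} = 2 D^{2}$ ($P{\left(D \right)} = \left(D + D\right) \left(0 + D\right) = 2 D D = 2 D^{2}$)
$N P{\left(-1 \right)} = - 2 \cdot 2 \left(-1\right)^{2} = - 2 \cdot 2 \cdot 1 = \left(-2\right) 2 = -4$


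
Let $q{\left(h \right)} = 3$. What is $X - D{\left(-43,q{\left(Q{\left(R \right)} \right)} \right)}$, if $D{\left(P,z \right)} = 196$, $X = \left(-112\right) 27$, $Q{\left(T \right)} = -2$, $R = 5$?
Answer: $-3220$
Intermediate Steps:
$X = -3024$
$X - D{\left(-43,q{\left(Q{\left(R \right)} \right)} \right)} = -3024 - 196 = -3220$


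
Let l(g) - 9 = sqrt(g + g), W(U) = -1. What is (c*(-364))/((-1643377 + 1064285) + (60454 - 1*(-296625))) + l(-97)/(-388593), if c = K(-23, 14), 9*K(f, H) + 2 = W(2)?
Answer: -16382467/28757565903 - I*sqrt(194)/388593 ≈ -0.00056968 - 3.5843e-5*I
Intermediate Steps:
K(f, H) = -1/3 (K(f, H) = -2/9 + (1/9)*(-1) = -2/9 - 1/9 = -1/3)
c = -1/3 ≈ -0.33333
l(g) = 9 + sqrt(2)*sqrt(g) (l(g) = 9 + sqrt(g + g) = 9 + sqrt(2*g) = 9 + sqrt(2)*sqrt(g))
(c*(-364))/((-1643377 + 1064285) + (60454 - 1*(-296625))) + l(-97)/(-388593) = (-1/3*(-364))/((-1643377 + 1064285) + (60454 - 1*(-296625))) + (9 + sqrt(2)*sqrt(-97))/(-388593) = 364/(3*(-579092 + (60454 + 296625))) + (9 + sqrt(2)*(I*sqrt(97)))*(-1/388593) = 364/(3*(-579092 + 357079)) + (9 + I*sqrt(194))*(-1/388593) = (364/3)/(-222013) + (-1/43177 - I*sqrt(194)/388593) = (364/3)*(-1/222013) + (-1/43177 - I*sqrt(194)/388593) = -364/666039 + (-1/43177 - I*sqrt(194)/388593) = -16382467/28757565903 - I*sqrt(194)/388593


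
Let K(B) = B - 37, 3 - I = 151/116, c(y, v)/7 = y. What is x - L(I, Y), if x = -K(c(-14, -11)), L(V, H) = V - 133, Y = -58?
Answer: 30891/116 ≈ 266.30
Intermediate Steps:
c(y, v) = 7*y
I = 197/116 (I = 3 - 151/116 = 197/116 ≈ 1.6983)
K(B) = -37 + B
L(V, H) = -133 + V
x = 135 (x = -(-37 + 7*(-14)) = -(-37 - 98) = -1*(-135) = 135)
x - L(I, Y) = 135 - (-133 + 197/116) = 135 - 1*(-15231/116) = 135 + 15231/116 = 30891/116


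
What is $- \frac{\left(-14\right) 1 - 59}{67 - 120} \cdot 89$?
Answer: $- \frac{6497}{53} \approx -122.58$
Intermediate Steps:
$- \frac{\left(-14\right) 1 - 59}{67 - 120} \cdot 89 = - \frac{-14 - 59}{-53} \cdot 89 = - \frac{\left(-73\right) \left(-1\right)}{53} \cdot 89 = \left(-1\right) \frac{73}{53} \cdot 89 = \left(- \frac{73}{53}\right) 89 = - \frac{6497}{53}$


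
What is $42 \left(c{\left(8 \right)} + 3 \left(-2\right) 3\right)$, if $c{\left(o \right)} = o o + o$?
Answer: $2268$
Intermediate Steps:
$c{\left(o \right)} = o + o^{2}$ ($c{\left(o \right)} = o^{2} + o = o + o^{2}$)
$42 \left(c{\left(8 \right)} + 3 \left(-2\right) 3\right) = 42 \left(8 \left(1 + 8\right) + 3 \left(-2\right) 3\right) = 42 \left(8 \cdot 9 - 18\right) = 42 \left(72 - 18\right) = 42 \cdot 54 = 2268$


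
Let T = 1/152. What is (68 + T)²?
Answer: 106853569/23104 ≈ 4624.9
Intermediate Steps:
T = 1/152 ≈ 0.0065789
(68 + T)² = (68 + 1/152)² = (10337/152)² = 106853569/23104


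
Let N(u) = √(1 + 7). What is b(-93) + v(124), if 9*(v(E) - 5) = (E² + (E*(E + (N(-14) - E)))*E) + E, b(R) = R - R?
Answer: 15545/9 + 30752*√2/9 ≈ 6559.4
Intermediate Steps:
b(R) = 0
N(u) = 2*√2 (N(u) = √8 = 2*√2)
v(E) = 5 + E/9 + E²/9 + 2*√2*E²/9 (v(E) = 5 + ((E² + (E*(E + (2*√2 - E)))*E) + E)/9 = 5 + ((E² + (E*(E + (-E + 2*√2)))*E) + E)/9 = 5 + ((E² + (E*(2*√2))*E) + E)/9 = 5 + ((E² + (2*E*√2)*E) + E)/9 = 5 + ((E² + 2*√2*E²) + E)/9 = 5 + (E + E² + 2*√2*E²)/9 = 5 + (E/9 + E²/9 + 2*√2*E²/9) = 5 + E/9 + E²/9 + 2*√2*E²/9)
b(-93) + v(124) = 0 + (5 + (⅑)*124 + (⅑)*124² + (2/9)*√2*124²) = 0 + (5 + 124/9 + (⅑)*15376 + (2/9)*√2*15376) = 0 + (5 + 124/9 + 15376/9 + 30752*√2/9) = 0 + (15545/9 + 30752*√2/9) = 15545/9 + 30752*√2/9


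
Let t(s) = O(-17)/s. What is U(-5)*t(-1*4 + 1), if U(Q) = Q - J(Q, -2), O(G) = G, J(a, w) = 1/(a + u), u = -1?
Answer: -493/18 ≈ -27.389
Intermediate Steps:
J(a, w) = 1/(-1 + a) (J(a, w) = 1/(a - 1) = 1/(-1 + a))
t(s) = -17/s
U(Q) = Q - 1/(-1 + Q)
U(-5)*t(-1*4 + 1) = ((-1 - 5*(-1 - 5))/(-1 - 5))*(-17/(-1*4 + 1)) = ((-1 - 5*(-6))/(-6))*(-17/(-4 + 1)) = (-(-1 + 30)/6)*(-17/(-3)) = (-⅙*29)*(-17*(-⅓)) = -29/6*17/3 = -493/18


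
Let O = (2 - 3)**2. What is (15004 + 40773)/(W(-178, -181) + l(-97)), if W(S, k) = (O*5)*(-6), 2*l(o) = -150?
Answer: -55777/105 ≈ -531.21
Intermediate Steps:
O = 1 (O = (-1)**2 = 1)
l(o) = -75 (l(o) = (1/2)*(-150) = -75)
W(S, k) = -30 (W(S, k) = (1*5)*(-6) = 5*(-6) = -30)
(15004 + 40773)/(W(-178, -181) + l(-97)) = (15004 + 40773)/(-30 - 75) = 55777/(-105) = 55777*(-1/105) = -55777/105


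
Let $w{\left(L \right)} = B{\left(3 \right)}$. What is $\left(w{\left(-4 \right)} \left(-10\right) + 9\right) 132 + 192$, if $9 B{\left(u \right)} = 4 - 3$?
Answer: $\frac{3700}{3} \approx 1233.3$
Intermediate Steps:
$B{\left(u \right)} = \frac{1}{9}$ ($B{\left(u \right)} = \frac{4 - 3}{9} = \frac{1}{9} \cdot 1 = \frac{1}{9}$)
$w{\left(L \right)} = \frac{1}{9}$
$\left(w{\left(-4 \right)} \left(-10\right) + 9\right) 132 + 192 = \left(\frac{1}{9} \left(-10\right) + 9\right) 132 + 192 = \left(- \frac{10}{9} + 9\right) 132 + 192 = \frac{71}{9} \cdot 132 + 192 = \frac{3124}{3} + 192 = \frac{3700}{3}$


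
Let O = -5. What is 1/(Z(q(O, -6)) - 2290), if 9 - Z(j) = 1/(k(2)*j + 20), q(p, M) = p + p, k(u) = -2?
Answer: -40/91241 ≈ -0.00043840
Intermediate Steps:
q(p, M) = 2*p
Z(j) = 9 - 1/(20 - 2*j) (Z(j) = 9 - 1/(-2*j + 20) = 9 - 1/(20 - 2*j))
1/(Z(q(O, -6)) - 2290) = 1/((179 - 36*(-5))/(2*(10 - 2*(-5))) - 2290) = 1/((179 - 18*(-10))/(2*(10 - 1*(-10))) - 2290) = 1/((179 + 180)/(2*(10 + 10)) - 2290) = 1/((½)*359/20 - 2290) = 1/((½)*(1/20)*359 - 2290) = 1/(359/40 - 2290) = 1/(-91241/40) = -40/91241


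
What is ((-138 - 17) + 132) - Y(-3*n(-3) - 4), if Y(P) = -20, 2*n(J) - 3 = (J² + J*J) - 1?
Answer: -3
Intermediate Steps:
n(J) = 1 + J² (n(J) = 3/2 + ((J² + J*J) - 1)/2 = 3/2 + ((J² + J²) - 1)/2 = 3/2 + (2*J² - 1)/2 = 3/2 + (-1 + 2*J²)/2 = 3/2 + (-½ + J²) = 1 + J²)
((-138 - 17) + 132) - Y(-3*n(-3) - 4) = ((-138 - 17) + 132) - 1*(-20) = (-155 + 132) + 20 = -23 + 20 = -3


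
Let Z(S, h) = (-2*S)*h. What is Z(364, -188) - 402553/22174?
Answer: 3034419783/22174 ≈ 1.3685e+5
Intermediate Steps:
Z(S, h) = -2*S*h
Z(364, -188) - 402553/22174 = -2*364*(-188) - 402553/22174 = 136864 - 402553/22174 = 3034419783/22174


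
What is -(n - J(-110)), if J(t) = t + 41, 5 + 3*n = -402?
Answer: 200/3 ≈ 66.667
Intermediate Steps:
n = -407/3 (n = -5/3 + (⅓)*(-402) = -5/3 - 134 = -407/3 ≈ -135.67)
J(t) = 41 + t
-(n - J(-110)) = -(-407/3 - (41 - 110)) = -(-407/3 - 1*(-69)) = -(-407/3 + 69) = -1*(-200/3) = 200/3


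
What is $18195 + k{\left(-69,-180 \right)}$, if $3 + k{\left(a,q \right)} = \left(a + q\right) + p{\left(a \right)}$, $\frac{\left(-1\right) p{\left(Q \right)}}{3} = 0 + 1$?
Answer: $17940$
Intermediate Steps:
$p{\left(Q \right)} = -3$ ($p{\left(Q \right)} = - 3 \left(0 + 1\right) = \left(-3\right) 1 = -3$)
$k{\left(a,q \right)} = -6 + a + q$ ($k{\left(a,q \right)} = -3 - \left(3 - a - q\right) = -3 + \left(-3 + a + q\right) = -6 + a + q$)
$18195 + k{\left(-69,-180 \right)} = 18195 - 255 = 17940$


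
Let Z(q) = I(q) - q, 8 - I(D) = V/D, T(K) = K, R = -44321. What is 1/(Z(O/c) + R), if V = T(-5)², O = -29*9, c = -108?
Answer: -348/15425365 ≈ -2.2560e-5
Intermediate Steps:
O = -261
V = 25 (V = (-5)² = 25)
I(D) = 8 - 25/D
Z(q) = 8 - q - 25/q (Z(q) = (8 - 25/q) - q = 8 - q - 25/q)
1/(Z(O/c) + R) = 1/((8 - (-261)/(-108) - 25/((-261/(-108)))) - 44321) = 1/((8 - (-261)*(-1)/108 - 25/((-261*(-1/108)))) - 44321) = 1/((8 - 1*29/12 - 25/29/12) - 44321) = 1/((8 - 29/12 - 25*12/29) - 44321) = 1/((8 - 29/12 - 300/29) - 44321) = 1/(-1657/348 - 44321) = 1/(-15425365/348) = -348/15425365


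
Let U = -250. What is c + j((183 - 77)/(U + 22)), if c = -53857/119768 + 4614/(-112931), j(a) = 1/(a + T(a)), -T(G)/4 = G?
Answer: 162328836097/716852560424 ≈ 0.22645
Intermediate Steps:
T(G) = -4*G
j(a) = -1/(3*a) (j(a) = 1/(a - 4*a) = 1/(-3*a) = -1/(3*a))
c = -6634734419/13525520008 (c = -53857*1/119768 + 4614*(-1/112931) = -53857/119768 - 4614/112931 = -6634734419/13525520008 ≈ -0.49053)
c + j((183 - 77)/(U + 22)) = -6634734419/13525520008 - (-250 + 22)/(183 - 77)/3 = -6634734419/13525520008 - 1/(3*(106/(-228))) = -6634734419/13525520008 - 1/(3*(106*(-1/228))) = -6634734419/13525520008 - 1/(3*(-53/114)) = -6634734419/13525520008 - ⅓*(-114/53) = -6634734419/13525520008 + 38/53 = 162328836097/716852560424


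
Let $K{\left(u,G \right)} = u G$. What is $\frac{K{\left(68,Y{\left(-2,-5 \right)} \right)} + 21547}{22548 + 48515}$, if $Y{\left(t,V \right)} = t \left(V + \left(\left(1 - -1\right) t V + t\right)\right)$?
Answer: $\frac{19779}{71063} \approx 0.27833$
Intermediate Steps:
$Y{\left(t,V \right)} = t \left(V + t + 2 V t\right)$ ($Y{\left(t,V \right)} = t \left(V + \left(\left(1 + 1\right) t V + t\right)\right) = t \left(V + \left(2 t V + t\right)\right) = t \left(V + \left(2 V t + t\right)\right) = t \left(V + \left(t + 2 V t\right)\right) = t \left(V + t + 2 V t\right)$)
$K{\left(u,G \right)} = G u$
$\frac{K{\left(68,Y{\left(-2,-5 \right)} \right)} + 21547}{22548 + 48515} = \frac{- 2 \left(-5 - 2 + 2 \left(-5\right) \left(-2\right)\right) 68 + 21547}{22548 + 48515} = \frac{- 2 \left(-5 - 2 + 20\right) 68 + 21547}{71063} = \left(\left(-2\right) 13 \cdot 68 + 21547\right) \frac{1}{71063} = \left(\left(-26\right) 68 + 21547\right) \frac{1}{71063} = \left(-1768 + 21547\right) \frac{1}{71063} = 19779 \cdot \frac{1}{71063} = \frac{19779}{71063}$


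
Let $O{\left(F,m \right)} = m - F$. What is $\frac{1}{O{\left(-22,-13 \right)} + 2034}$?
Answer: $\frac{1}{2043} \approx 0.00048948$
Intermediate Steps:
$\frac{1}{O{\left(-22,-13 \right)} + 2034} = \frac{1}{\left(-13 - -22\right) + 2034} = \frac{1}{\left(-13 + 22\right) + 2034} = \frac{1}{9 + 2034} = \frac{1}{2043}$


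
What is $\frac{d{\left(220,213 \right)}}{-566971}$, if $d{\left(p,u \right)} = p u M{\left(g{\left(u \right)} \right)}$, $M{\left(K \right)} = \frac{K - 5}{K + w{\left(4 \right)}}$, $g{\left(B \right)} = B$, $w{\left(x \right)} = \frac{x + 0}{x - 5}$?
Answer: $- \frac{886080}{10772449} \approx -0.082254$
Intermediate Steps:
$w{\left(x \right)} = \frac{x}{-5 + x}$
$M{\left(K \right)} = \frac{-5 + K}{-4 + K}$ ($M{\left(K \right)} = \frac{K - 5}{K + \frac{4}{-5 + 4}} = \frac{-5 + K}{K + \frac{4}{-1}} = \frac{-5 + K}{K + 4 \left(-1\right)} = \frac{-5 + K}{K - 4} = \frac{-5 + K}{-4 + K}$)
$d{\left(p,u \right)} = \frac{p u \left(-5 + u\right)}{-4 + u}$ ($d{\left(p,u \right)} = p u \frac{-5 + u}{-4 + u} = \frac{p u \left(-5 + u\right)}{-4 + u}$)
$\frac{d{\left(220,213 \right)}}{-566971} = \frac{220 \cdot 213 \frac{1}{-4 + 213} \left(-5 + 213\right)}{-566971} = 220 \cdot 213 \cdot \frac{1}{209} \cdot 208 \left(- \frac{1}{566971}\right) = \frac{886080}{19} \left(- \frac{1}{566971}\right) = - \frac{886080}{10772449}$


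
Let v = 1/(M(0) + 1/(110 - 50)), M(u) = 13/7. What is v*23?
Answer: 9660/787 ≈ 12.274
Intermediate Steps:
M(u) = 13/7 (M(u) = 13*(1/7) = 13/7)
v = 420/787 (v = 1/(13/7 + 1/(110 - 50)) = 1/(13/7 + 1/60) = 1/(787/420) = 420/787 ≈ 0.53367)
v*23 = (420/787)*23 = 9660/787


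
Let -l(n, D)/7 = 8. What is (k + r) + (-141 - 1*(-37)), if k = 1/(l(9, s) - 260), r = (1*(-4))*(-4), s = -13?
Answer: -27809/316 ≈ -88.003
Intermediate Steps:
l(n, D) = -56 (l(n, D) = -7*8 = -56)
r = 16 (r = -4*(-4) = 16)
k = -1/316 (k = 1/(-56 - 260) = 1/(-316) = -1/316 ≈ -0.0031646)
(k + r) + (-141 - 1*(-37)) = (-1/316 + 16) + (-141 - 1*(-37)) = 5055/316 + (-141 + 37) = 5055/316 - 104 = -27809/316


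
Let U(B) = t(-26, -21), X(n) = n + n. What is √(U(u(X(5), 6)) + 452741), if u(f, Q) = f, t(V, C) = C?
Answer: 4*√28295 ≈ 672.84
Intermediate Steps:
X(n) = 2*n
U(B) = -21
√(U(u(X(5), 6)) + 452741) = √(-21 + 452741) = √452720 = 4*√28295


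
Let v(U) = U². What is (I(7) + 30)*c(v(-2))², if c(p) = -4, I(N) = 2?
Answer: 512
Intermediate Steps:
(I(7) + 30)*c(v(-2))² = (2 + 30)*(-4)² = 32*16 = 512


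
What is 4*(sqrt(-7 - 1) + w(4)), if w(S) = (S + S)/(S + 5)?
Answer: 32/9 + 8*I*sqrt(2) ≈ 3.5556 + 11.314*I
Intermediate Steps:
w(S) = 2*S/(5 + S) (w(S) = (2*S)/(5 + S) = 2*S/(5 + S))
4*(sqrt(-7 - 1) + w(4)) = 4*(sqrt(-7 - 1) + 2*4/(5 + 4)) = 4*(sqrt(-8) + 2*4/9) = 4*(2*I*sqrt(2) + 2*4*(1/9)) = 4*(2*I*sqrt(2) + 8/9) = 4*(8/9 + 2*I*sqrt(2)) = 32/9 + 8*I*sqrt(2)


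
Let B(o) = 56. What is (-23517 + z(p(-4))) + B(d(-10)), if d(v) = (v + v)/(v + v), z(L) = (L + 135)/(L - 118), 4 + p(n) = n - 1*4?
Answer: -3050053/130 ≈ -23462.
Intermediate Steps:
p(n) = -8 + n (p(n) = -4 + (n - 1*4) = -4 + (n - 4) = -4 + (-4 + n) = -8 + n)
z(L) = (135 + L)/(-118 + L)
d(v) = 1 (d(v) = (2*v)/((2*v)) = (2*v)*(1/(2*v)) = 1)
(-23517 + z(p(-4))) + B(d(-10)) = (-23517 + (135 + (-8 - 4))/(-118 + (-8 - 4))) + 56 = (-23517 + (135 - 12)/(-118 - 12)) + 56 = (-23517 + 123/(-130)) + 56 = (-23517 - 1/130*123) + 56 = (-23517 - 123/130) + 56 = -3057333/130 + 56 = -3050053/130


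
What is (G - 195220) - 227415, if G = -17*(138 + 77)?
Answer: -426290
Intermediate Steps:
G = -3655 (G = -17*215 = -3655)
(G - 195220) - 227415 = (-3655 - 195220) - 227415 = -198875 - 227415 = -426290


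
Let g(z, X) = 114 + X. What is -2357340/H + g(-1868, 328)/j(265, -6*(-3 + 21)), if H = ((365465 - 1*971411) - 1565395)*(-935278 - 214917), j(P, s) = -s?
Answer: 110387952358807/26972628064146 ≈ 4.0926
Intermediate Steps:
H = 2497465561495 (H = ((365465 - 971411) - 1565395)*(-1150195) = (-605946 - 1565395)*(-1150195) = -2171341*(-1150195) = 2497465561495)
-2357340/H + g(-1868, 328)/j(265, -6*(-3 + 21)) = -2357340/2497465561495 + (114 + 328)/((-(-6)*(-3 + 21))) = -2357340*1/2497465561495 + 442/((-(-6)*18)) = -471468/499493112299 + 442/((-1*(-108))) = -471468/499493112299 + 442/108 = -471468/499493112299 + 442*(1/108) = -471468/499493112299 + 221/54 = 110387952358807/26972628064146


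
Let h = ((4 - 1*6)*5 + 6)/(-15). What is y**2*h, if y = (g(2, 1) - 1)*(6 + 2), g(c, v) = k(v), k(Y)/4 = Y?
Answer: 768/5 ≈ 153.60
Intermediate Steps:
k(Y) = 4*Y
g(c, v) = 4*v
y = 24 (y = (4*1 - 1)*(6 + 2) = (4 - 1)*8 = 3*8 = 24)
h = 4/15 (h = ((4 - 6)*5 + 6)*(-1/15) = (-2*5 + 6)*(-1/15) = (-10 + 6)*(-1/15) = -4*(-1/15) = 4/15 ≈ 0.26667)
y**2*h = 24**2*(4/15) = 576*(4/15) = 768/5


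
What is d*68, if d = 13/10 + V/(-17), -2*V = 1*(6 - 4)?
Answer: 462/5 ≈ 92.400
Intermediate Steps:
V = -1 (V = -(6 - 4)/2 = -2/2 = -½*2 = -1)
d = 231/170 (d = 13/10 - 1/(-17) = 13*(⅒) - 1*(-1/17) = 13/10 + 1/17 = 231/170 ≈ 1.3588)
d*68 = (231/170)*68 = 462/5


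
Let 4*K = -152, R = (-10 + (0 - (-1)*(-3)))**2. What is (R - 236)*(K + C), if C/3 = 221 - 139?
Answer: -13936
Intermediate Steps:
C = 246 (C = 3*(221 - 139) = 3*82 = 246)
R = 169 (R = (-10 + (0 - 1*3))**2 = (-10 + (0 - 3))**2 = (-10 - 3)**2 = (-13)**2 = 169)
K = -38 (K = (1/4)*(-152) = -38)
(R - 236)*(K + C) = (169 - 236)*(-38 + 246) = -67*208 = -13936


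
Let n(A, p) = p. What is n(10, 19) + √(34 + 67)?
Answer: 19 + √101 ≈ 29.050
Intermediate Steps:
n(10, 19) + √(34 + 67) = 19 + √(34 + 67) = 19 + √101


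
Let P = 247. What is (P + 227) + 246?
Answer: 720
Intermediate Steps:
(P + 227) + 246 = (247 + 227) + 246 = 474 + 246 = 720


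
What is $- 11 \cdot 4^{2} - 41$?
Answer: $-217$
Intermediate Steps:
$- 11 \cdot 4^{2} - 41 = \left(-11\right) 16 - 41 = -176 - 41 = -217$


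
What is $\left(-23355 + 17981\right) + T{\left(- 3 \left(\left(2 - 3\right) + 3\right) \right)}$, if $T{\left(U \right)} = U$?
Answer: $-5380$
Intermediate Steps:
$\left(-23355 + 17981\right) + T{\left(- 3 \left(\left(2 - 3\right) + 3\right) \right)} = \left(-23355 + 17981\right) - 3 \left(\left(2 - 3\right) + 3\right) = -5374 - 3 \left(-1 + 3\right) = -5374 - 6 = -5380$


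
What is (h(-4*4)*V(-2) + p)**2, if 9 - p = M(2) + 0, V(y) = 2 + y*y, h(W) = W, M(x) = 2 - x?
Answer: 7569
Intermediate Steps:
V(y) = 2 + y**2
p = 9 (p = 9 - ((2 - 1*2) + 0) = 9 - ((2 - 2) + 0) = 9 - (0 + 0) = 9 - 1*0 = 9 + 0 = 9)
(h(-4*4)*V(-2) + p)**2 = ((-4*4)*(2 + (-2)**2) + 9)**2 = (-16*(2 + 4) + 9)**2 = (-16*6 + 9)**2 = (-96 + 9)**2 = (-87)**2 = 7569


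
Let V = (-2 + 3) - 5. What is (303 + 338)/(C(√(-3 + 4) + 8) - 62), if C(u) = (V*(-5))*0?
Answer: -641/62 ≈ -10.339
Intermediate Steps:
V = -4 (V = 1 - 5 = -4)
C(u) = 0 (C(u) = -4*(-5)*0 = 20*0 = 0)
(303 + 338)/(C(√(-3 + 4) + 8) - 62) = (303 + 338)/(0 - 62) = 641/(-62) = 641*(-1/62) = -641/62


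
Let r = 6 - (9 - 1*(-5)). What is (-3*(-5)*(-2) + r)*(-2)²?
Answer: -152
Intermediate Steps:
r = -8 (r = 6 - (9 + 5) = 6 - 1*14 = 6 - 14 = -8)
(-3*(-5)*(-2) + r)*(-2)² = (-3*(-5)*(-2) - 8)*(-2)² = (15*(-2) - 8)*4 = (-30 - 8)*4 = -38*4 = -152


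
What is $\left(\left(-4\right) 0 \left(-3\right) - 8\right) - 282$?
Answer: $-290$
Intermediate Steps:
$\left(\left(-4\right) 0 \left(-3\right) - 8\right) - 282 = \left(0 \left(-3\right) - 8\right) - 282 = \left(0 - 8\right) - 282 = -8 - 282 = -290$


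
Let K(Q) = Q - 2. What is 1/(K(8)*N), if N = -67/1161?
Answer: -387/134 ≈ -2.8881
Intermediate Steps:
N = -67/1161 (N = -67*1/1161 = -67/1161 ≈ -0.057709)
K(Q) = -2 + Q
1/(K(8)*N) = 1/((-2 + 8)*(-67/1161)) = 1/(6*(-67/1161)) = 1/(-134/387) = -387/134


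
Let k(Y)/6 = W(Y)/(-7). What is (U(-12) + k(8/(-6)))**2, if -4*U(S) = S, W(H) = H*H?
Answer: 961/441 ≈ 2.1791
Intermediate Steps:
W(H) = H**2
k(Y) = -6*Y**2/7 (k(Y) = 6*(Y**2/(-7)) = 6*(Y**2*(-1/7)) = 6*(-Y**2/7) = -6*Y**2/7)
U(S) = -S/4
(U(-12) + k(8/(-6)))**2 = (-1/4*(-12) - 6*(8/(-6))**2/7)**2 = (3 - 6*(8*(-1/6))**2/7)**2 = (3 - 6*(-4/3)**2/7)**2 = (3 - 6/7*16/9)**2 = (3 - 32/21)**2 = (31/21)**2 = 961/441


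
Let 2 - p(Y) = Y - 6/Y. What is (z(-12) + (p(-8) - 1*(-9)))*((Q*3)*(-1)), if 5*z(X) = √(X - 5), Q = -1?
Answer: 219/4 + 3*I*√17/5 ≈ 54.75 + 2.4739*I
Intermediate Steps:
z(X) = √(-5 + X)/5 (z(X) = √(X - 5)/5 = √(-5 + X)/5)
p(Y) = 2 - Y + 6/Y (p(Y) = 2 - (Y - 6/Y) = 2 + (-Y + 6/Y) = 2 - Y + 6/Y)
(z(-12) + (p(-8) - 1*(-9)))*((Q*3)*(-1)) = (√(-5 - 12)/5 + ((2 - 1*(-8) + 6/(-8)) - 1*(-9)))*(-1*3*(-1)) = (√(-17)/5 + ((2 + 8 + 6*(-⅛)) + 9))*(-3*(-1)) = ((I*√17)/5 + ((2 + 8 - ¾) + 9))*3 = (I*√17/5 + (37/4 + 9))*3 = (I*√17/5 + 73/4)*3 = (73/4 + I*√17/5)*3 = 219/4 + 3*I*√17/5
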